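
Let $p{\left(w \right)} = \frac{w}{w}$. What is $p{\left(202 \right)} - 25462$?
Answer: $-25461$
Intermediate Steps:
$p{\left(w \right)} = 1$
$p{\left(202 \right)} - 25462 = 1 - 25462 = -25461$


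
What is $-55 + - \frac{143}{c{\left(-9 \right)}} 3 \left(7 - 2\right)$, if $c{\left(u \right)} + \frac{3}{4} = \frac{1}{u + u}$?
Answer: $\frac{75625}{29} \approx 2607.8$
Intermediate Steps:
$c{\left(u \right)} = - \frac{3}{4} + \frac{1}{2 u}$ ($c{\left(u \right)} = - \frac{3}{4} + \frac{1}{u + u} = - \frac{3}{4} + \frac{1}{2 u}$)
$-55 + - \frac{143}{c{\left(-9 \right)}} 3 \left(7 - 2\right) = -55 + - \frac{143}{\frac{1}{4} \frac{1}{-9} \left(2 - -27\right)} 3 \left(7 - 2\right) = -55 + - \frac{143}{\frac{1}{4} \left(- \frac{1}{9}\right) \left(2 + 27\right)} 3 \cdot 5 = -55 + - \frac{143}{\frac{1}{4} \left(- \frac{1}{9}\right) 29} \cdot 15 = -55 + - \frac{143}{- \frac{29}{36}} \cdot 15 = -55 + \left(-143\right) \left(- \frac{36}{29}\right) 15 = -55 + \frac{5148}{29} \cdot 15 = -55 + \frac{77220}{29} = \frac{75625}{29}$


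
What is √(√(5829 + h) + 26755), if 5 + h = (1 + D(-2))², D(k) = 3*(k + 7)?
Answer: √(26755 + 8*√95) ≈ 163.81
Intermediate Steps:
D(k) = 21 + 3*k (D(k) = 3*(7 + k) = 21 + 3*k)
h = 251 (h = -5 + (1 + (21 + 3*(-2)))² = -5 + (1 + (21 - 6))² = -5 + (1 + 15)² = -5 + 16² = -5 + 256 = 251)
√(√(5829 + h) + 26755) = √(√(5829 + 251) + 26755) = √(√6080 + 26755) = √(8*√95 + 26755) = √(26755 + 8*√95)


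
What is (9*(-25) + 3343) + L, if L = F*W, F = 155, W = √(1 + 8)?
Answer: 3583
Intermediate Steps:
W = 3 (W = √9 = 3)
L = 465 (L = 155*3 = 465)
(9*(-25) + 3343) + L = (9*(-25) + 3343) + 465 = (-225 + 3343) + 465 = 3118 + 465 = 3583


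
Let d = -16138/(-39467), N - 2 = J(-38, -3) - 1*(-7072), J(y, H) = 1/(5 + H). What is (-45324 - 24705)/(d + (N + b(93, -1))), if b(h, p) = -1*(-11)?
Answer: -1842556362/186439711 ≈ -9.8829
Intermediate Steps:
N = 14149/2 (N = 2 + (1/(5 - 3) - 1*(-7072)) = 2 + (1/2 + 7072) = 2 + (½ + 7072) = 2 + 14145/2 = 14149/2 ≈ 7074.5)
b(h, p) = 11
d = 16138/39467 (d = -16138*(-1/39467) = 16138/39467 ≈ 0.40890)
(-45324 - 24705)/(d + (N + b(93, -1))) = (-45324 - 24705)/(16138/39467 + (14149/2 + 11)) = -70029/(16138/39467 + 14171/2) = -70029/559319133/78934 = -70029*78934/559319133 = -1842556362/186439711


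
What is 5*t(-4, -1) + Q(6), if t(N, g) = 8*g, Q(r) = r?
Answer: -34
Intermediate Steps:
5*t(-4, -1) + Q(6) = 5*(8*(-1)) + 6 = 5*(-8) + 6 = -40 + 6 = -34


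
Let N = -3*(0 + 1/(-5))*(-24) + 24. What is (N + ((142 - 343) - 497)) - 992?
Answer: -8402/5 ≈ -1680.4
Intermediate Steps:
N = 48/5 (N = -3*(0 - 1/5)*(-24) + 24 = -3*(-1/5)*(-24) + 24 = (3/5)*(-24) + 24 = -72/5 + 24 = 48/5 ≈ 9.6000)
(N + ((142 - 343) - 497)) - 992 = (48/5 + ((142 - 343) - 497)) - 992 = (48/5 + (-201 - 497)) - 992 = (48/5 - 698) - 992 = -3442/5 - 992 = -8402/5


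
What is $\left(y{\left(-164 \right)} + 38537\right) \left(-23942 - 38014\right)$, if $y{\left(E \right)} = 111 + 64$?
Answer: $-2398440672$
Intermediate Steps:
$y{\left(E \right)} = 175$
$\left(y{\left(-164 \right)} + 38537\right) \left(-23942 - 38014\right) = \left(175 + 38537\right) \left(-23942 - 38014\right) = 38712 \left(-61956\right) = -2398440672$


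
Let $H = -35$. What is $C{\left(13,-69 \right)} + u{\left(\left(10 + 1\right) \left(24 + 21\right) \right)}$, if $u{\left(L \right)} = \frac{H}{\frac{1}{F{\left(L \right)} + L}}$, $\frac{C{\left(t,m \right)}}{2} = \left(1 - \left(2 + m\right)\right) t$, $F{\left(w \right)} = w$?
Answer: $-32882$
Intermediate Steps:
$C{\left(t,m \right)} = 2 t \left(-1 - m\right)$ ($C{\left(t,m \right)} = 2 \left(1 - \left(2 + m\right)\right) t = 2 \left(-1 - m\right) t = 2 t \left(-1 - m\right)$)
$u{\left(L \right)} = - 70 L$ ($u{\left(L \right)} = - \frac{35}{\frac{1}{L + L}} = - \frac{35}{\frac{1}{2 L}} = - \frac{35}{\frac{1}{2} \frac{1}{L}} = - 35 \cdot 2 L = - 70 L$)
$C{\left(13,-69 \right)} + u{\left(\left(10 + 1\right) \left(24 + 21\right) \right)} = \left(-2\right) 13 \left(1 - 69\right) - 70 \left(10 + 1\right) \left(24 + 21\right) = \left(-2\right) 13 \left(-68\right) - 70 \cdot 11 \cdot 45 = 1768 - 34650 = -32882$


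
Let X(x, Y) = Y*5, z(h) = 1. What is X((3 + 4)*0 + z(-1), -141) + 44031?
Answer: 43326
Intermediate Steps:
X(x, Y) = 5*Y
X((3 + 4)*0 + z(-1), -141) + 44031 = 5*(-141) + 44031 = -705 + 44031 = 43326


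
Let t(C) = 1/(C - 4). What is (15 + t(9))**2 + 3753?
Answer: 99601/25 ≈ 3984.0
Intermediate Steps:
t(C) = 1/(-4 + C)
(15 + t(9))**2 + 3753 = (15 + 1/(-4 + 9))**2 + 3753 = (15 + 1/5)**2 + 3753 = (76/5)**2 + 3753 = 5776/25 + 3753 = 99601/25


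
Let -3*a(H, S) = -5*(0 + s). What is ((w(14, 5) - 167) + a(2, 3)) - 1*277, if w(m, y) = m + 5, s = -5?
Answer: -1300/3 ≈ -433.33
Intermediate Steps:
a(H, S) = -25/3 (a(H, S) = -(-5)*(0 - 5)/3 = -(-5)*(-5)/3 = -⅓*25 = -25/3)
w(m, y) = 5 + m
((w(14, 5) - 167) + a(2, 3)) - 1*277 = (((5 + 14) - 167) - 25/3) - 1*277 = ((19 - 167) - 25/3) - 277 = (-148 - 25/3) - 277 = -469/3 - 277 = -1300/3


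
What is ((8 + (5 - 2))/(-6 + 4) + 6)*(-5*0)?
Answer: 0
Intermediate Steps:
((8 + (5 - 2))/(-6 + 4) + 6)*(-5*0) = ((8 + 3)/(-2) + 6)*0 = (11*(-½) + 6)*0 = (-11/2 + 6)*0 = (½)*0 = 0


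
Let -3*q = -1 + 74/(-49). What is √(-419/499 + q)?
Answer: 6*I*√998/3493 ≈ 0.054265*I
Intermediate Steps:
q = 41/49 (q = -(-1 + 74/(-49))/3 = -(-1 + 74*(-1/49))/3 = -(-1 - 74/49)/3 = -⅓*(-123/49) = 41/49 ≈ 0.83673)
√(-419/499 + q) = √(-419/499 + 41/49) = √(-72/24451) = 6*I*√998/3493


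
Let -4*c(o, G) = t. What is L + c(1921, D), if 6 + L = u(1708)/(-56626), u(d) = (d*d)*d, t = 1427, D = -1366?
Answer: -10006455987/113252 ≈ -88356.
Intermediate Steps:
c(o, G) = -1427/4 (c(o, G) = -¼*1427 = -1427/4)
u(d) = d³ (u(d) = d²*d = d³)
L = -2491513334/28313 (L = -6 + 1708³/(-56626) = -6 + 4982686912*(-1/56626) = -6 - 2491343456/28313 = -2491513334/28313 ≈ -87999.)
L + c(1921, D) = -2491513334/28313 - 1427/4 = -10006455987/113252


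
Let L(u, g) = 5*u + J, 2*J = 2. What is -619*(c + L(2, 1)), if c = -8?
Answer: -1857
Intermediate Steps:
J = 1 (J = (½)*2 = 1)
L(u, g) = 1 + 5*u (L(u, g) = 5*u + 1 = 1 + 5*u)
-619*(c + L(2, 1)) = -619*(-8 + (1 + 5*2)) = -619*(-8 + (1 + 10)) = -619*(-8 + 11) = -619*3 = -1857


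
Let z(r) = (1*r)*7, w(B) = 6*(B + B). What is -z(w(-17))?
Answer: 1428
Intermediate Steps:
w(B) = 12*B (w(B) = 6*(2*B) = 12*B)
z(r) = 7*r (z(r) = r*7 = 7*r)
-z(w(-17)) = -7*12*(-17) = -7*(-204) = -1*(-1428) = 1428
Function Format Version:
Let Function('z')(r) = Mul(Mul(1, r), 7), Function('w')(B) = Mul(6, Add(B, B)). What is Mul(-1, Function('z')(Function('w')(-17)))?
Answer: 1428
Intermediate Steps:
Function('w')(B) = Mul(12, B) (Function('w')(B) = Mul(6, Mul(2, B)) = Mul(12, B))
Function('z')(r) = Mul(7, r) (Function('z')(r) = Mul(r, 7) = Mul(7, r))
Mul(-1, Function('z')(Function('w')(-17))) = Mul(-1, Mul(7, Mul(12, -17))) = Mul(-1, Mul(7, -204)) = Mul(-1, -1428) = 1428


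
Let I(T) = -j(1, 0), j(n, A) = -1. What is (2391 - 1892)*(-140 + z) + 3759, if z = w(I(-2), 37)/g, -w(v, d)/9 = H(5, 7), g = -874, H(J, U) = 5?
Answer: -57749819/874 ≈ -66075.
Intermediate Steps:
I(T) = 1 (I(T) = -1*(-1) = 1)
w(v, d) = -45 (w(v, d) = -9*5 = -45)
z = 45/874 (z = -45/(-874) = -45*(-1/874) = 45/874 ≈ 0.051487)
(2391 - 1892)*(-140 + z) + 3759 = (2391 - 1892)*(-140 + 45/874) + 3759 = 499*(-122315/874) + 3759 = -61035185/874 + 3759 = -57749819/874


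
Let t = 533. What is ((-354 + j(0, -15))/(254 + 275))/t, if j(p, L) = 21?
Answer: -333/281957 ≈ -0.0011810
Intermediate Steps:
((-354 + j(0, -15))/(254 + 275))/t = ((-354 + 21)/(254 + 275))/533 = -333/529*(1/533) = -333*1/529*(1/533) = -333/529*1/533 = -333/281957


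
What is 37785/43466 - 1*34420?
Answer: -1496061935/43466 ≈ -34419.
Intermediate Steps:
37785/43466 - 1*34420 = 37785*(1/43466) - 34420 = 37785/43466 - 34420 = -1496061935/43466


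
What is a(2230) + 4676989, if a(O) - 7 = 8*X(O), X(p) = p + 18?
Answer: 4694980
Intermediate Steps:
X(p) = 18 + p
a(O) = 151 + 8*O (a(O) = 7 + 8*(18 + O) = 7 + (144 + 8*O) = 151 + 8*O)
a(2230) + 4676989 = (151 + 8*2230) + 4676989 = (151 + 17840) + 4676989 = 17991 + 4676989 = 4694980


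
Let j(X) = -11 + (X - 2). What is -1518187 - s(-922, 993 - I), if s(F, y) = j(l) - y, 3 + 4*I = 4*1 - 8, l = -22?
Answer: -6068629/4 ≈ -1.5172e+6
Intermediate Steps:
I = -7/4 (I = -¾ + (4*1 - 8)/4 = -¾ + (4 - 8)/4 = -¾ + (¼)*(-4) = -¾ - 1 = -7/4 ≈ -1.7500)
j(X) = -13 + X (j(X) = -11 + (-2 + X) = -13 + X)
s(F, y) = -35 - y (s(F, y) = (-13 - 22) - y = -35 - y)
-1518187 - s(-922, 993 - I) = -1518187 - (-35 - (993 - 1*(-7/4))) = -1518187 - (-35 - (993 + 7/4)) = -1518187 - (-35 - 1*3979/4) = -1518187 - (-35 - 3979/4) = -1518187 - 1*(-4119/4) = -1518187 + 4119/4 = -6068629/4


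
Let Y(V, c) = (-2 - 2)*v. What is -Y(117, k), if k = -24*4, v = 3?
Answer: 12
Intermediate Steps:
k = -96
Y(V, c) = -12 (Y(V, c) = (-2 - 2)*3 = -4*3 = -12)
-Y(117, k) = -1*(-12) = 12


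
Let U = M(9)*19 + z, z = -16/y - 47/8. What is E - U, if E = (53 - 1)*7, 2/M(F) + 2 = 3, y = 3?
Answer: 8093/24 ≈ 337.21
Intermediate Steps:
M(F) = 2 (M(F) = 2/(-2 + 3) = 2/1 = 2*1 = 2)
z = -269/24 (z = -16/3 - 47/8 = -269/24 ≈ -11.208)
E = 364 (E = 52*7 = 364)
U = 643/24 (U = 2*19 - 269/24 = 38 - 269/24 = 643/24 ≈ 26.792)
E - U = 364 - 1*643/24 = 364 - 643/24 = 8093/24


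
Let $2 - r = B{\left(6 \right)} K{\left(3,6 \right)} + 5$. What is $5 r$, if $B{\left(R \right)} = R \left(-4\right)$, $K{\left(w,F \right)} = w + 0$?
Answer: $345$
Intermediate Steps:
$K{\left(w,F \right)} = w$
$B{\left(R \right)} = - 4 R$
$r = 69$ ($r = 2 - \left(\left(-4\right) 6 \cdot 3 + 5\right) = 2 - \left(\left(-24\right) 3 + 5\right) = 2 - \left(-72 + 5\right) = 2 - -67 = 2 + 67 = 69$)
$5 r = 5 \cdot 69 = 345$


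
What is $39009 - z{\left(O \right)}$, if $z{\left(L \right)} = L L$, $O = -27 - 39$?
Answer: $34653$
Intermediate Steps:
$O = -66$
$z{\left(L \right)} = L^{2}$
$39009 - z{\left(O \right)} = 39009 - \left(-66\right)^{2} = 39009 - 4356 = 34653$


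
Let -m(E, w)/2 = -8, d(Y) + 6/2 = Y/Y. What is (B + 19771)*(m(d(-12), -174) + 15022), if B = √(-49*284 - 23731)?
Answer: 297316298 + 45114*I*√4183 ≈ 2.9732e+8 + 2.9178e+6*I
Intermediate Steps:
d(Y) = -2 (d(Y) = -3 + Y/Y = -3 + 1 = -2)
B = 3*I*√4183 (B = √(-13916 - 23731) = √(-37647) = 3*I*√4183 ≈ 194.03*I)
m(E, w) = 16 (m(E, w) = -2*(-8) = 16)
(B + 19771)*(m(d(-12), -174) + 15022) = (3*I*√4183 + 19771)*(16 + 15022) = (19771 + 3*I*√4183)*15038 = 297316298 + 45114*I*√4183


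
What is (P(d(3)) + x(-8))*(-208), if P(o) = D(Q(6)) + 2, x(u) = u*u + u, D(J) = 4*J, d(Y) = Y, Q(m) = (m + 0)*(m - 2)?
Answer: -32032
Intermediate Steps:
Q(m) = m*(-2 + m)
x(u) = u + u**2 (x(u) = u**2 + u = u + u**2)
P(o) = 98 (P(o) = 4*(6*(-2 + 6)) + 2 = 4*(6*4) + 2 = 4*24 + 2 = 96 + 2 = 98)
(P(d(3)) + x(-8))*(-208) = (98 - 8*(1 - 8))*(-208) = (98 - 8*(-7))*(-208) = (98 + 56)*(-208) = 154*(-208) = -32032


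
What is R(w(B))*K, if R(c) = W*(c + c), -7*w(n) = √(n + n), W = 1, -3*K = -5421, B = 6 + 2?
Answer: -14456/7 ≈ -2065.1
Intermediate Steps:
B = 8
K = 1807 (K = -⅓*(-5421) = 1807)
w(n) = -√2*√n/7 (w(n) = -√(n + n)/7 = -√2*√n/7)
R(c) = 2*c (R(c) = 1*(c + c) = 1*(2*c) = 2*c)
R(w(B))*K = (2*(-√2*√8/7))*1807 = (2*(-√2*2*√2/7))*1807 = (2*(-4/7))*1807 = -8/7*1807 = -14456/7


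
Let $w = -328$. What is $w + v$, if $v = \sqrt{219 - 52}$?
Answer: $-328 + \sqrt{167} \approx -315.08$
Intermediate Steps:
$v = \sqrt{167} \approx 12.923$
$w + v = -328 + \sqrt{167}$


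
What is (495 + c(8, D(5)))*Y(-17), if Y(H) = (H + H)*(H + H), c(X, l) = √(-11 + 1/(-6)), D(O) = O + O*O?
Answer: 572220 + 578*I*√402/3 ≈ 5.7222e+5 + 3863.0*I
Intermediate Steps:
D(O) = O + O²
c(X, l) = I*√402/6 (c(X, l) = √(-11 - ⅙) = √(-67/6) = I*√402/6)
Y(H) = 4*H² (Y(H) = (2*H)*(2*H) = 4*H²)
(495 + c(8, D(5)))*Y(-17) = (495 + I*√402/6)*(4*(-17)²) = (495 + I*√402/6)*(4*289) = (495 + I*√402/6)*1156 = 572220 + 578*I*√402/3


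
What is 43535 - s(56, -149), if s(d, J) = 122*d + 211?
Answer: 36492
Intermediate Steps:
s(d, J) = 211 + 122*d
43535 - s(56, -149) = 43535 - (211 + 122*56) = 43535 - (211 + 6832) = 43535 - 1*7043 = 43535 - 7043 = 36492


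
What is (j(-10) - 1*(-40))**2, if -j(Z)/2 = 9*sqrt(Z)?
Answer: -1640 - 1440*I*sqrt(10) ≈ -1640.0 - 4553.7*I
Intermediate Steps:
j(Z) = -18*sqrt(Z)
(j(-10) - 1*(-40))**2 = (-18*I*sqrt(10) - 1*(-40))**2 = (-18*I*sqrt(10) + 40)**2 = (40 - 18*I*sqrt(10))**2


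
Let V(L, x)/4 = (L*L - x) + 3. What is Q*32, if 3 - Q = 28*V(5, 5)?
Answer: -82336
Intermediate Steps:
V(L, x) = 12 - 4*x + 4*L² (V(L, x) = 4*((L*L - x) + 3) = 4*((L² - x) + 3) = 4*(3 + L² - x) = 12 - 4*x + 4*L²)
Q = -2573 (Q = 3 - 28*(12 - 4*5 + 4*5²) = 3 - 28*(12 - 20 + 4*25) = 3 - 28*(12 - 20 + 100) = 3 - 28*92 = 3 - 1*2576 = 3 - 2576 = -2573)
Q*32 = -2573*32 = -82336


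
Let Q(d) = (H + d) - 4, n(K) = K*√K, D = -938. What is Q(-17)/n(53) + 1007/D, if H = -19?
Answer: -1007/938 - 40*√53/2809 ≈ -1.1772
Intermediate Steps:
n(K) = K^(3/2)
Q(d) = -23 + d (Q(d) = (-19 + d) - 4 = -23 + d)
Q(-17)/n(53) + 1007/D = (-23 - 17)/(53^(3/2)) + 1007/(-938) = -40*√53/2809 + 1007*(-1/938) = -40*√53/2809 - 1007/938 = -1007/938 - 40*√53/2809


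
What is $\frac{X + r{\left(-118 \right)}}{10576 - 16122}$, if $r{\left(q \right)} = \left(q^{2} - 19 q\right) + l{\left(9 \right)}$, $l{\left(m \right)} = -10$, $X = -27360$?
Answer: $\frac{5602}{2773} \approx 2.0202$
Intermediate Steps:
$r{\left(q \right)} = -10 + q^{2} - 19 q$ ($r{\left(q \right)} = \left(q^{2} - 19 q\right) - 10 = -10 + q^{2} - 19 q$)
$\frac{X + r{\left(-118 \right)}}{10576 - 16122} = \frac{-27360 - \left(-2232 - 13924\right)}{10576 - 16122} = \frac{-27360 + \left(-10 + 13924 + 2242\right)}{-5546} = \left(-27360 + 16156\right) \left(- \frac{1}{5546}\right) = \left(-11204\right) \left(- \frac{1}{5546}\right) = \frac{5602}{2773}$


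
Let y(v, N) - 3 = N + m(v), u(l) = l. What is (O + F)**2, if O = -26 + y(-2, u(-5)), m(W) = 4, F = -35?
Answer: 3481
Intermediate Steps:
y(v, N) = 7 + N (y(v, N) = 3 + (N + 4) = 3 + (4 + N) = 7 + N)
O = -24 (O = -26 + (7 - 5) = -26 + 2 = -24)
(O + F)**2 = (-24 - 35)**2 = (-59)**2 = 3481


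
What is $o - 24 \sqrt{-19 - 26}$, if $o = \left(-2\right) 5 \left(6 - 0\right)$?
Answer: $-60 - 72 i \sqrt{5} \approx -60.0 - 161.0 i$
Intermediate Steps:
$o = -60$ ($o = - 10 \left(6 + 0\right) = \left(-10\right) 6 = -60$)
$o - 24 \sqrt{-19 - 26} = -60 - 24 \sqrt{-19 - 26} = -60 - 24 \sqrt{-45} = -60 - 24 \cdot 3 i \sqrt{5} = -60 - 72 i \sqrt{5}$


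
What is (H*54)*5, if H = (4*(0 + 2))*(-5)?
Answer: -10800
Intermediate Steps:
H = -40 (H = (4*2)*(-5) = 8*(-5) = -40)
(H*54)*5 = -40*54*5 = -2160*5 = -10800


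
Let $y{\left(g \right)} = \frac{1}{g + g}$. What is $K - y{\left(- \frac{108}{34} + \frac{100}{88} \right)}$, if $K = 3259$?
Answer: $\frac{2486804}{763} \approx 3259.2$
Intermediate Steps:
$y{\left(g \right)} = \frac{1}{2 g}$
$K - y{\left(- \frac{108}{34} + \frac{100}{88} \right)} = 3259 - \frac{1}{2 \left(- \frac{108}{34} + \frac{100}{88}\right)} = 3259 - \frac{1}{2 \left(\left(-108\right) \frac{1}{34} + 100 \cdot \frac{1}{88}\right)} = 3259 - \frac{1}{2 \left(- \frac{54}{17} + \frac{25}{22}\right)} = 3259 - \frac{1}{2 \left(- \frac{763}{374}\right)} = 3259 - \frac{1}{2} \left(- \frac{374}{763}\right) = 3259 - - \frac{187}{763} = 3259 + \frac{187}{763} = \frac{2486804}{763}$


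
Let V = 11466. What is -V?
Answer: -11466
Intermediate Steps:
-V = -1*11466 = -11466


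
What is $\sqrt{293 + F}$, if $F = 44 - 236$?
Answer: $\sqrt{101} \approx 10.05$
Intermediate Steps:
$F = -192$ ($F = 44 - 236 = -192$)
$\sqrt{293 + F} = \sqrt{293 - 192} = \sqrt{101}$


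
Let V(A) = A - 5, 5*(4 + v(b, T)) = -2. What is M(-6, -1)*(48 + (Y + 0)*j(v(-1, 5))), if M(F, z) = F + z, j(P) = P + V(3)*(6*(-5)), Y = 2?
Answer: -5572/5 ≈ -1114.4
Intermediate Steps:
v(b, T) = -22/5 (v(b, T) = -4 + (⅕)*(-2) = -4 - ⅖ = -22/5)
V(A) = -5 + A
j(P) = 60 + P (j(P) = P + (-5 + 3)*(6*(-5)) = P - 2*(-30) = P + 60 = 60 + P)
M(-6, -1)*(48 + (Y + 0)*j(v(-1, 5))) = (-6 - 1)*(48 + (2 + 0)*(60 - 22/5)) = -7*(48 + 2*(278/5)) = -7*(48 + 556/5) = -7*796/5 = -5572/5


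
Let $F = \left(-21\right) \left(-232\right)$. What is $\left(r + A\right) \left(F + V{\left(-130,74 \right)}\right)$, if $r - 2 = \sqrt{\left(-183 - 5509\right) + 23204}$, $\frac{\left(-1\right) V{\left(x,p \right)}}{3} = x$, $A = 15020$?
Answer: $79045764 + 10524 \sqrt{4378} \approx 7.9742 \cdot 10^{7}$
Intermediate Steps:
$V{\left(x,p \right)} = - 3 x$
$r = 2 + 2 \sqrt{4378}$ ($r = 2 + \sqrt{\left(-183 - 5509\right) + 23204} = 2 + \sqrt{-5692 + 23204} = 2 + \sqrt{17512} = 2 + 2 \sqrt{4378} \approx 134.33$)
$F = 4872$
$\left(r + A\right) \left(F + V{\left(-130,74 \right)}\right) = \left(\left(2 + 2 \sqrt{4378}\right) + 15020\right) \left(4872 - -390\right) = \left(15022 + 2 \sqrt{4378}\right) \left(4872 + 390\right) = \left(15022 + 2 \sqrt{4378}\right) 5262 = 79045764 + 10524 \sqrt{4378}$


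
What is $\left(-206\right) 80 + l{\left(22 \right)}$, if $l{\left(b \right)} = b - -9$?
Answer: $-16449$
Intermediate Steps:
$l{\left(b \right)} = 9 + b$ ($l{\left(b \right)} = b + 9 = 9 + b$)
$\left(-206\right) 80 + l{\left(22 \right)} = \left(-206\right) 80 + \left(9 + 22\right) = -16480 + 31 = -16449$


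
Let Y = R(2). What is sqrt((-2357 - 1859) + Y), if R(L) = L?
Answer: 7*I*sqrt(86) ≈ 64.915*I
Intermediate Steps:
Y = 2
sqrt((-2357 - 1859) + Y) = sqrt((-2357 - 1859) + 2) = sqrt(-4216 + 2) = sqrt(-4214) = 7*I*sqrt(86)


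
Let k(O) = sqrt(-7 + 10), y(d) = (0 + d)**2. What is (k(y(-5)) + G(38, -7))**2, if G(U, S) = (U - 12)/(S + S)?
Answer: 316/49 - 26*sqrt(3)/7 ≈ 0.015648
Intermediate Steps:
y(d) = d**2
G(U, S) = (-12 + U)/(2*S) (G(U, S) = (-12 + U)/((2*S)) = (-12 + U)*(1/(2*S)) = (-12 + U)/(2*S))
k(O) = sqrt(3)
(k(y(-5)) + G(38, -7))**2 = (sqrt(3) + (1/2)*(-12 + 38)/(-7))**2 = (sqrt(3) + (1/2)*(-1/7)*26)**2 = (sqrt(3) - 13/7)**2 = (-13/7 + sqrt(3))**2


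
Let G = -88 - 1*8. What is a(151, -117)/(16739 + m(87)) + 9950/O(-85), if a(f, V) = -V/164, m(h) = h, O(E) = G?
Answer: -1716040973/16556784 ≈ -103.65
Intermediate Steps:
G = -96 (G = -88 - 8 = -96)
O(E) = -96
a(f, V) = -V/164 (a(f, V) = -V*(1/164) = -V/164)
a(151, -117)/(16739 + m(87)) + 9950/O(-85) = (-1/164*(-117))/(16739 + 87) + 9950/(-96) = (117/164)/16826 + 9950*(-1/96) = (117/164)*(1/16826) - 4975/48 = 117/2759464 - 4975/48 = -1716040973/16556784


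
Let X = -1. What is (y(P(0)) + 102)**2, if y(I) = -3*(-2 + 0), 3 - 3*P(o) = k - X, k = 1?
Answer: 11664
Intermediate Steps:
P(o) = 1/3 (P(o) = 1 - (1 - 1*(-1))/3 = 1 - (1 + 1)/3 = 1 - 1/3*2 = 1 - 2/3 = 1/3)
y(I) = 6 (y(I) = -3*(-2) = 6)
(y(P(0)) + 102)**2 = (6 + 102)**2 = 108**2 = 11664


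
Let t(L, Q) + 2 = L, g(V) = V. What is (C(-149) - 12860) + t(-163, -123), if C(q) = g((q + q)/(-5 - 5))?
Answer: -64976/5 ≈ -12995.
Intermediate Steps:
C(q) = -q/5 (C(q) = (q + q)/(-5 - 5) = (2*q)/(-10) = (2*q)*(-⅒) = -q/5)
t(L, Q) = -2 + L
(C(-149) - 12860) + t(-163, -123) = (-⅕*(-149) - 12860) + (-2 - 163) = (149/5 - 12860) - 165 = -64151/5 - 165 = -64976/5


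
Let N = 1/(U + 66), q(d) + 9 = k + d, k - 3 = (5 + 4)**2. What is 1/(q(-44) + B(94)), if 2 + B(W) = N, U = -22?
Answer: 44/1277 ≈ 0.034456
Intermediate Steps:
k = 84 (k = 3 + (5 + 4)**2 = 3 + 9**2 = 3 + 81 = 84)
q(d) = 75 + d (q(d) = -9 + (84 + d) = 75 + d)
N = 1/44 (N = 1/(-22 + 66) = 1/44 ≈ 0.022727)
B(W) = -87/44 (B(W) = -2 + 1/44 = -87/44)
1/(q(-44) + B(94)) = 1/((75 - 44) - 87/44) = 1/(31 - 87/44) = 1/(1277/44) = 44/1277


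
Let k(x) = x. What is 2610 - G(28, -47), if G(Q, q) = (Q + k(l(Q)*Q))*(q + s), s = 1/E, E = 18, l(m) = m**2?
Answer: 9310040/9 ≈ 1.0344e+6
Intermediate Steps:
s = 1/18 ≈ 0.055556
G(Q, q) = (1/18 + q)*(Q + Q**3) (G(Q, q) = (Q + Q**2*Q)*(q + 1/18) = (Q + Q**3)*(1/18 + q) = (1/18 + q)*(Q + Q**3))
2610 - G(28, -47) = 2610 - 28*(1/18 - 47 + (1/18)*28**2 - 47*28**2) = 2610 - 28*(1/18 - 47 + (1/18)*784 - 47*784) = 2610 - 28*(1/18 - 47 + 392/9 - 36848) = 2610 - 28*(-663325)/18 = 2610 - 1*(-9286550/9) = 2610 + 9286550/9 = 9310040/9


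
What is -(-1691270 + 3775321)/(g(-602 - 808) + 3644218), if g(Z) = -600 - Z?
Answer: -2084051/3645028 ≈ -0.57175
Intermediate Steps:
-(-1691270 + 3775321)/(g(-602 - 808) + 3644218) = -(-1691270 + 3775321)/((-600 - (-602 - 808)) + 3644218) = -2084051/((-600 - 1*(-1410)) + 3644218) = -2084051/((-600 + 1410) + 3644218) = -2084051/(810 + 3644218) = -2084051/3645028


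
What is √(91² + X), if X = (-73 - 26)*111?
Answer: 2*I*√677 ≈ 52.038*I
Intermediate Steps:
X = -10989 (X = -99*111 = -10989)
√(91² + X) = √(91² - 10989) = √(8281 - 10989) = √(-2708) = 2*I*√677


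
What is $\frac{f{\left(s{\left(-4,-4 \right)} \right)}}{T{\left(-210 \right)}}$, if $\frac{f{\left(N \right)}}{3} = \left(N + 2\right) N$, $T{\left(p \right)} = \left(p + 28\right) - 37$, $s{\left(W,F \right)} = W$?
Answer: $- \frac{8}{73} \approx -0.10959$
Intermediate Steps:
$T{\left(p \right)} = -9 + p$ ($T{\left(p \right)} = \left(28 + p\right) - 37 = -9 + p$)
$f{\left(N \right)} = 3 N \left(2 + N\right)$ ($f{\left(N \right)} = 3 \left(N + 2\right) N = 3 \left(2 + N\right) N = 3 N \left(2 + N\right)$)
$\frac{f{\left(s{\left(-4,-4 \right)} \right)}}{T{\left(-210 \right)}} = \frac{3 \left(-4\right) \left(2 - 4\right)}{-9 - 210} = \frac{3 \left(-4\right) \left(-2\right)}{-219} = 24 \left(- \frac{1}{219}\right) = - \frac{8}{73}$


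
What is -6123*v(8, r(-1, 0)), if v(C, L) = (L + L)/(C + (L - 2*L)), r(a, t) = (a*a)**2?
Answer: -12246/7 ≈ -1749.4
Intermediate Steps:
r(a, t) = a**4 (r(a, t) = (a**2)**2 = a**4)
v(C, L) = 2*L/(C - L) (v(C, L) = (2*L)/(C - L) = 2*L/(C - L))
-6123*v(8, r(-1, 0)) = -12246*(-1)**4/(8 - 1*(-1)**4) = -12246/(8 - 1*1) = -12246/(8 - 1) = -12246/7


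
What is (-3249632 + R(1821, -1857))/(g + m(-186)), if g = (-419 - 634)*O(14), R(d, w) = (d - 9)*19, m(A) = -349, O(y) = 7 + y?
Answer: 1607602/11231 ≈ 143.14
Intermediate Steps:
R(d, w) = -171 + 19*d (R(d, w) = (-9 + d)*19 = -171 + 19*d)
g = -22113 (g = (-419 - 634)*(7 + 14) = -1053*21 = -22113)
(-3249632 + R(1821, -1857))/(g + m(-186)) = (-3249632 + (-171 + 19*1821))/(-22113 - 349) = (-3249632 + (-171 + 34599))/(-22462) = (-3249632 + 34428)*(-1/22462) = -3215204*(-1/22462) = 1607602/11231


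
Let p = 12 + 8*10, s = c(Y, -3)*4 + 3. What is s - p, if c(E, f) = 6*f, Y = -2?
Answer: -161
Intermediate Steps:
s = -69 (s = (6*(-3))*4 + 3 = -18*4 + 3 = -72 + 3 = -69)
p = 92 (p = 12 + 80 = 92)
s - p = -69 - 1*92 = -69 - 92 = -161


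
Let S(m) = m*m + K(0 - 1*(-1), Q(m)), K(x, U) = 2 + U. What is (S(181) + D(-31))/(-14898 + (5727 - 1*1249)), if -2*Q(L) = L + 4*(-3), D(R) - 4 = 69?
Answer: -65503/20840 ≈ -3.1431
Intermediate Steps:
D(R) = 73 (D(R) = 4 + 69 = 73)
Q(L) = 6 - L/2 (Q(L) = -(L + 4*(-3))/2 = -(L - 12)/2 = -(-12 + L)/2 = 6 - L/2)
S(m) = 8 + m² - m/2 (S(m) = m*m + (2 + (6 - m/2)) = m² + (8 - m/2) = 8 + m² - m/2)
(S(181) + D(-31))/(-14898 + (5727 - 1*1249)) = ((8 + 181² - ½*181) + 73)/(-14898 + (5727 - 1*1249)) = ((8 + 32761 - 181/2) + 73)/(-14898 + (5727 - 1249)) = (65357/2 + 73)/(-14898 + 4478) = (65503/2)/(-10420) = (65503/2)*(-1/10420) = -65503/20840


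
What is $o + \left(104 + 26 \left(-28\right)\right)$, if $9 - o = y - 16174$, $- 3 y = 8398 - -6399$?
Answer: $\frac{61474}{3} \approx 20491.0$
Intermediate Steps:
$y = - \frac{14797}{3}$ ($y = - \frac{8398 - -6399}{3} = - \frac{8398 + 6399}{3} = \left(- \frac{1}{3}\right) 14797 = - \frac{14797}{3} \approx -4932.3$)
$o = \frac{63346}{3}$ ($o = 9 - \left(- \frac{14797}{3} - 16174\right) = 9 - - \frac{63319}{3} = 9 + \frac{63319}{3} = \frac{63346}{3} \approx 21115.0$)
$o + \left(104 + 26 \left(-28\right)\right) = \frac{63346}{3} + \left(104 + 26 \left(-28\right)\right) = \frac{63346}{3} + \left(104 - 728\right) = \frac{63346}{3} - 624 = \frac{61474}{3}$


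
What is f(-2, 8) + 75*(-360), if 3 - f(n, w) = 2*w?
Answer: -27013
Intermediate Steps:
f(n, w) = 3 - 2*w
f(-2, 8) + 75*(-360) = (3 - 2*8) + 75*(-360) = (3 - 16) - 27000 = -13 - 27000 = -27013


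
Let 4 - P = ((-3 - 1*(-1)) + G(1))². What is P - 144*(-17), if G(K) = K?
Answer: 2451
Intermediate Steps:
P = 3 (P = 4 - ((-3 - 1*(-1)) + 1)² = 4 - ((-3 + 1) + 1)² = 4 - (-2 + 1)² = 4 - 1*(-1)² = 4 - 1*1 = 4 - 1 = 3)
P - 144*(-17) = 3 - 144*(-17) = 3 + 2448 = 2451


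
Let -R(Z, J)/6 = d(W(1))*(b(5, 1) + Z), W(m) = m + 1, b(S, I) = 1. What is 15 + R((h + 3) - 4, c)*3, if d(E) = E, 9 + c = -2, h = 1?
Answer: -21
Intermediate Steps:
c = -11 (c = -9 - 2 = -11)
W(m) = 1 + m
R(Z, J) = -12 - 12*Z (R(Z, J) = -6*(1 + 1)*(1 + Z) = -12*(1 + Z) = -6*(2 + 2*Z) = -12 - 12*Z)
15 + R((h + 3) - 4, c)*3 = 15 + (-12 - 12*((1 + 3) - 4))*3 = 15 + (-12 - 12*(4 - 4))*3 = 15 + (-12 - 12*0)*3 = 15 + (-12 + 0)*3 = 15 - 12*3 = 15 - 36 = -21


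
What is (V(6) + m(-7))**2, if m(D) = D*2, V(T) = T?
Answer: 64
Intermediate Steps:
m(D) = 2*D
(V(6) + m(-7))**2 = (6 + 2*(-7))**2 = (6 - 14)**2 = (-8)**2 = 64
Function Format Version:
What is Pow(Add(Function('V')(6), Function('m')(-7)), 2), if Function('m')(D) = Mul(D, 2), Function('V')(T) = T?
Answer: 64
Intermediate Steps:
Function('m')(D) = Mul(2, D)
Pow(Add(Function('V')(6), Function('m')(-7)), 2) = Pow(Add(6, Mul(2, -7)), 2) = Pow(Add(6, -14), 2) = Pow(-8, 2) = 64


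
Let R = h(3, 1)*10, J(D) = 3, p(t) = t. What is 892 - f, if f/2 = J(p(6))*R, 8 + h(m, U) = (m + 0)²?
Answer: 832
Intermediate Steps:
h(m, U) = -8 + m² (h(m, U) = -8 + (m + 0)² = -8 + m²)
R = 10 (R = (-8 + 3²)*10 = (-8 + 9)*10 = 1*10 = 10)
f = 60 (f = 2*(3*10) = 2*30 = 60)
892 - f = 892 - 1*60 = 892 - 60 = 832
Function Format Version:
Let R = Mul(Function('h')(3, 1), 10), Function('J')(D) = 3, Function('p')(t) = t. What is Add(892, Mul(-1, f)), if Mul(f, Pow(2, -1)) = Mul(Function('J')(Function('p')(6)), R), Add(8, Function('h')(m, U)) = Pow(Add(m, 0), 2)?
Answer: 832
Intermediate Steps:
Function('h')(m, U) = Add(-8, Pow(m, 2)) (Function('h')(m, U) = Add(-8, Pow(Add(m, 0), 2)) = Add(-8, Pow(m, 2)))
R = 10 (R = Mul(Add(-8, Pow(3, 2)), 10) = Mul(Add(-8, 9), 10) = Mul(1, 10) = 10)
f = 60 (f = Mul(2, Mul(3, 10)) = Mul(2, 30) = 60)
Add(892, Mul(-1, f)) = Add(892, Mul(-1, 60)) = Add(892, -60) = 832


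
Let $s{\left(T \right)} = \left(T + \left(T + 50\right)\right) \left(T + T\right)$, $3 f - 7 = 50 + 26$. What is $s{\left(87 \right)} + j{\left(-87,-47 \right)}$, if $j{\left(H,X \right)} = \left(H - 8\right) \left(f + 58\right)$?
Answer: $\frac{92513}{3} \approx 30838.0$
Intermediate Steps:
$f = \frac{83}{3}$ ($f = \frac{7}{3} + \frac{50 + 26}{3} = \frac{7}{3} + \frac{1}{3} \cdot 76 = \frac{7}{3} + \frac{76}{3} = \frac{83}{3} \approx 27.667$)
$s{\left(T \right)} = 2 T \left(50 + 2 T\right)$ ($s{\left(T \right)} = \left(T + \left(50 + T\right)\right) 2 T = \left(50 + 2 T\right) 2 T = 2 T \left(50 + 2 T\right)$)
$j{\left(H,X \right)} = - \frac{2056}{3} + \frac{257 H}{3}$ ($j{\left(H,X \right)} = \left(H - 8\right) \left(\frac{83}{3} + 58\right) = \left(-8 + H\right) \frac{257}{3} = - \frac{2056}{3} + \frac{257 H}{3}$)
$s{\left(87 \right)} + j{\left(-87,-47 \right)} = 4 \cdot 87 \left(25 + 87\right) + \left(- \frac{2056}{3} + \frac{257}{3} \left(-87\right)\right) = 4 \cdot 87 \cdot 112 - \frac{24415}{3} = 38976 - \frac{24415}{3} = \frac{92513}{3}$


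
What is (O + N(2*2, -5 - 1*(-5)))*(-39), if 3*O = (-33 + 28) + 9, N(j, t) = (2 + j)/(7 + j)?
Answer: -806/11 ≈ -73.273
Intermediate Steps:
N(j, t) = (2 + j)/(7 + j)
O = 4/3 (O = ((-33 + 28) + 9)/3 = (-5 + 9)/3 = (⅓)*4 = 4/3 ≈ 1.3333)
(O + N(2*2, -5 - 1*(-5)))*(-39) = (4/3 + (2 + 2*2)/(7 + 2*2))*(-39) = (4/3 + (2 + 4)/(7 + 4))*(-39) = (4/3 + 6/11)*(-39) = (62/33)*(-39) = -806/11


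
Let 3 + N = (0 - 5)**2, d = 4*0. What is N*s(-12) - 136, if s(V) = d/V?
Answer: -136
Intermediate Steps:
d = 0
s(V) = 0 (s(V) = 0/V = 0)
N = 22 (N = -3 + (0 - 5)**2 = -3 + (-5)**2 = -3 + 25 = 22)
N*s(-12) - 136 = 22*0 - 136 = 0 - 136 = -136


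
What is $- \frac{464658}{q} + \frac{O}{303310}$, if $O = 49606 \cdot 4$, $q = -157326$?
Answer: $\frac{14346056017}{3976545755} \approx 3.6077$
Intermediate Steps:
$O = 198424$
$- \frac{464658}{q} + \frac{O}{303310} = - \frac{464658}{-157326} + \frac{198424}{303310} = \left(-464658\right) \left(- \frac{1}{157326}\right) + 198424 \cdot \frac{1}{303310} = \frac{77443}{26221} + \frac{99212}{151655} = \frac{14346056017}{3976545755}$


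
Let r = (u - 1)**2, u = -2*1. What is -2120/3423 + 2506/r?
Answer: 2852986/10269 ≈ 277.83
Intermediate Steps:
u = -2
r = 9 (r = (-2 - 1)**2 = (-3)**2 = 9)
-2120/3423 + 2506/r = -2120/3423 + 2506/9 = 2852986/10269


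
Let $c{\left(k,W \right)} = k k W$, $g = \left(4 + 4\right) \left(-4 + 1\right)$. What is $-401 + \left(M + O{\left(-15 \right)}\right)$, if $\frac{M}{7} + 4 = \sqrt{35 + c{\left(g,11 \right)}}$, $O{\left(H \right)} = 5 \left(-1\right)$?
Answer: $-434 + 7 \sqrt{6371} \approx 124.73$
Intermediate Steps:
$g = -24$ ($g = 8 \left(-3\right) = -24$)
$c{\left(k,W \right)} = W k^{2}$ ($c{\left(k,W \right)} = k^{2} W = W k^{2}$)
$O{\left(H \right)} = -5$
$M = -28 + 7 \sqrt{6371}$ ($M = -28 + 7 \sqrt{35 + 11 \left(-24\right)^{2}} = -28 + 7 \sqrt{35 + 11 \cdot 576} = -28 + 7 \sqrt{35 + 6336} = -28 + 7 \sqrt{6371} \approx 530.73$)
$-401 + \left(M + O{\left(-15 \right)}\right) = -401 - \left(33 - 7 \sqrt{6371}\right) = -434 + 7 \sqrt{6371}$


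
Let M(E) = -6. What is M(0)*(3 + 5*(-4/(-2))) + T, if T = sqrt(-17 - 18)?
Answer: -78 + I*sqrt(35) ≈ -78.0 + 5.9161*I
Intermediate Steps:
T = I*sqrt(35) (T = sqrt(-35) = I*sqrt(35) ≈ 5.9161*I)
M(0)*(3 + 5*(-4/(-2))) + T = -6*(3 + 5*(-4/(-2))) + I*sqrt(35) = -6*(3 + 5*(-4*(-1/2))) + I*sqrt(35) = -6*(3 + 5*2) + I*sqrt(35) = -6*(3 + 10) + I*sqrt(35) = -6*13 + I*sqrt(35) = -78 + I*sqrt(35)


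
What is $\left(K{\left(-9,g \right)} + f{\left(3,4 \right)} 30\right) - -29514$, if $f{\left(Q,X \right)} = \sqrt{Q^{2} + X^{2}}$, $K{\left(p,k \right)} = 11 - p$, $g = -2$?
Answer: $29684$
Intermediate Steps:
$\left(K{\left(-9,g \right)} + f{\left(3,4 \right)} 30\right) - -29514 = \left(\left(11 - -9\right) + \sqrt{3^{2} + 4^{2}} \cdot 30\right) - -29514 = \left(\left(11 + 9\right) + \sqrt{9 + 16} \cdot 30\right) + 29514 = \left(20 + \sqrt{25} \cdot 30\right) + 29514 = \left(20 + 5 \cdot 30\right) + 29514 = \left(20 + 150\right) + 29514 = 170 + 29514 = 29684$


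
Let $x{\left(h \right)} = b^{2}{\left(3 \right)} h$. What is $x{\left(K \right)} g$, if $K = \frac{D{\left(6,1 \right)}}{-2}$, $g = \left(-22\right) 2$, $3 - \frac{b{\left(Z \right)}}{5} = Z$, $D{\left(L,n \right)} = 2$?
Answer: $0$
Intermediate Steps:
$b{\left(Z \right)} = 15 - 5 Z$
$g = -44$
$K = -1$ ($K = \frac{2}{-2} = 2 \left(- \frac{1}{2}\right) = -1$)
$x{\left(h \right)} = 0$ ($x{\left(h \right)} = \left(15 - 15\right)^{2} h = 0^{2} h = 0 h = 0$)
$x{\left(K \right)} g = 0 \left(-44\right) = 0$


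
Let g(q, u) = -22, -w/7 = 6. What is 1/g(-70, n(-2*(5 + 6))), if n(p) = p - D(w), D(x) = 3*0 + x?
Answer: -1/22 ≈ -0.045455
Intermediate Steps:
w = -42 (w = -7*6 = -42)
D(x) = x (D(x) = 0 + x = x)
n(p) = 42 + p (n(p) = p - 1*(-42) = p + 42 = 42 + p)
1/g(-70, n(-2*(5 + 6))) = 1/(-22) = -1/22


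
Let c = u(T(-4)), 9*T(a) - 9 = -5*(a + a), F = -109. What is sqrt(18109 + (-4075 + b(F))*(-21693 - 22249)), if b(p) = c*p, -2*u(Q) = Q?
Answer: 44*sqrt(771895)/3 ≈ 12886.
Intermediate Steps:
T(a) = 1 - 10*a/9 (T(a) = 1 + (-5*(a + a))/9 = 1 + (-10*a)/9 = 1 - 10*a/9)
u(Q) = -Q/2
c = -49/18 (c = -(1 - 10/9*(-4))/2 = -(1 + 40/9)/2 = -1/2*49/9 = -49/18 ≈ -2.7222)
b(p) = -49*p/18
sqrt(18109 + (-4075 + b(F))*(-21693 - 22249)) = sqrt(18109 + (-4075 - 49/18*(-109))*(-21693 - 22249)) = sqrt(18109 + (-4075 + 5341/18)*(-43942)) = sqrt(18109 - 68009/18*(-43942)) = sqrt(18109 + 1494225739/9) = sqrt(1494388720/9) = 44*sqrt(771895)/3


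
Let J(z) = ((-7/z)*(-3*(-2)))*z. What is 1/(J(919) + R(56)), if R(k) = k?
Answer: 1/14 ≈ 0.071429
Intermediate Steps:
J(z) = -42 (J(z) = (-7/z*6)*z = (-42/z)*z = -42)
1/(J(919) + R(56)) = 1/(-42 + 56) = 1/14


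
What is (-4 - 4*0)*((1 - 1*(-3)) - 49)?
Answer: 180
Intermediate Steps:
(-4 - 4*0)*((1 - 1*(-3)) - 49) = (-4 + 0)*((1 + 3) - 49) = -4*(4 - 49) = -4*(-45) = 180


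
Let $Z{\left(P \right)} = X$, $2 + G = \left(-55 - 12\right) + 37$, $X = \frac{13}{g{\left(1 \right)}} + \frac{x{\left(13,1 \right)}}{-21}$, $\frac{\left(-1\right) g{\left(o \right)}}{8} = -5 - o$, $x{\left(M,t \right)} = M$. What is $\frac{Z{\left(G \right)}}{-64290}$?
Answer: $\frac{13}{2400160} \approx 5.4163 \cdot 10^{-6}$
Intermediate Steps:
$g{\left(o \right)} = 40 + 8 o$ ($g{\left(o \right)} = - 8 \left(-5 - o\right) = 40 + 8 o$)
$X = - \frac{39}{112}$ ($X = \frac{13}{40 + 8 \cdot 1} + \frac{13}{-21} = \frac{13}{40 + 8} + 13 \left(- \frac{1}{21}\right) = \frac{13}{48} - \frac{13}{21} = - \frac{39}{112} \approx -0.34821$)
$G = -32$ ($G = -2 + \left(\left(-55 - 12\right) + 37\right) = -2 + \left(-67 + 37\right) = -2 - 30 = -32$)
$Z{\left(P \right)} = - \frac{39}{112}$
$\frac{Z{\left(G \right)}}{-64290} = - \frac{39}{112 \left(-64290\right)} = \left(- \frac{39}{112}\right) \left(- \frac{1}{64290}\right) = \frac{13}{2400160}$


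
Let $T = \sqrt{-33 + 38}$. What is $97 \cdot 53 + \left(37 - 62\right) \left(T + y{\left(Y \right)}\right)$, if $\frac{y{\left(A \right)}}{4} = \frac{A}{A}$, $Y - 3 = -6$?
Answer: $5041 - 25 \sqrt{5} \approx 4985.1$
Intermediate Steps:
$Y = -3$ ($Y = 3 - 6 = -3$)
$y{\left(A \right)} = 4$ ($y{\left(A \right)} = 4 \frac{A}{A} = 4 \cdot 1 = 4$)
$T = \sqrt{5} \approx 2.2361$
$97 \cdot 53 + \left(37 - 62\right) \left(T + y{\left(Y \right)}\right) = 97 \cdot 53 + \left(37 - 62\right) \left(\sqrt{5} + 4\right) = 5141 - 25 \left(4 + \sqrt{5}\right) = 5141 - \left(100 + 25 \sqrt{5}\right) = 5041 - 25 \sqrt{5}$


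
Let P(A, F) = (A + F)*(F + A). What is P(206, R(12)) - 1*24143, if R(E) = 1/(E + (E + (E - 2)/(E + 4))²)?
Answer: 2201283988261/120318961 ≈ 18295.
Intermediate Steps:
R(E) = 1/(E + (E + (-2 + E)/(4 + E))²)
P(A, F) = (A + F)² (P(A, F) = (A + F)*(A + F) = (A + F)²)
P(206, R(12)) - 1*24143 = (206 + (4 + 12)²/((-2 + 12² + 5*12)² + 12*(4 + 12)²))² - 1*24143 = (206 + 16²/((-2 + 144 + 60)² + 12*16²))² - 24143 = (206 + 256/(202² + 12*256))² - 24143 = (206 + 256/(40804 + 3072))² - 24143 = (206 + 256/43876)² - 24143 = (206 + 256*(1/43876))² - 24143 = (206 + 64/10969)² - 24143 = (2259678/10969)² - 24143 = 5106144663684/120318961 - 24143 = 2201283988261/120318961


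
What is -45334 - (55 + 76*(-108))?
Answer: -37181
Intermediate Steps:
-45334 - (55 + 76*(-108)) = -45334 - (55 - 8208) = -45334 - 1*(-8153) = -45334 + 8153 = -37181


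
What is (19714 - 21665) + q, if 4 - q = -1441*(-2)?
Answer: -4829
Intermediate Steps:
q = -2878 (q = 4 - (-1441)*(-2) = 4 - 1*2882 = 4 - 2882 = -2878)
(19714 - 21665) + q = (19714 - 21665) - 2878 = -1951 - 2878 = -4829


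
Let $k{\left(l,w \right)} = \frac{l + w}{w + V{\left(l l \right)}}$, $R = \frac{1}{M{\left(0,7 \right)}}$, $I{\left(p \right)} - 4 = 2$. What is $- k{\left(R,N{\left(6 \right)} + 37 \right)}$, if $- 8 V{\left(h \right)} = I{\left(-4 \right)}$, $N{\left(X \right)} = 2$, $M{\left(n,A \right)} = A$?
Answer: $- \frac{1096}{1071} \approx -1.0233$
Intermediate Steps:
$I{\left(p \right)} = 6$ ($I{\left(p \right)} = 4 + 2 = 6$)
$V{\left(h \right)} = - \frac{3}{4}$ ($V{\left(h \right)} = \left(- \frac{1}{8}\right) 6 = - \frac{3}{4}$)
$R = \frac{1}{7} \approx 0.14286$
$k{\left(l,w \right)} = \frac{l + w}{- \frac{3}{4} + w}$ ($k{\left(l,w \right)} = \frac{l + w}{w - \frac{3}{4}} = \frac{l + w}{- \frac{3}{4} + w}$)
$- k{\left(R,N{\left(6 \right)} + 37 \right)} = - \frac{4 \left(\frac{1}{7} + \left(2 + 37\right)\right)}{-3 + 4 \left(2 + 37\right)} = - \frac{4 \left(\frac{1}{7} + 39\right)}{-3 + 4 \cdot 39} = - \frac{4 \cdot 274}{\left(-3 + 156\right) 7} = - \frac{4 \cdot 274}{153 \cdot 7} = \left(-1\right) \frac{1096}{1071} = - \frac{1096}{1071}$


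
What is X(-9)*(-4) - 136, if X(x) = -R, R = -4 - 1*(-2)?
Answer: -144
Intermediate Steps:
R = -2 (R = -4 + 2 = -2)
X(x) = 2 (X(x) = -1*(-2) = 2)
X(-9)*(-4) - 136 = 2*(-4) - 136 = -8 - 136 = -144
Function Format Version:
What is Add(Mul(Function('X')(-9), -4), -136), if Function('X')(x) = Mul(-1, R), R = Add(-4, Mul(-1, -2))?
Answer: -144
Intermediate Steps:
R = -2 (R = Add(-4, 2) = -2)
Function('X')(x) = 2 (Function('X')(x) = Mul(-1, -2) = 2)
Add(Mul(Function('X')(-9), -4), -136) = Add(Mul(2, -4), -136) = Add(-8, -136) = -144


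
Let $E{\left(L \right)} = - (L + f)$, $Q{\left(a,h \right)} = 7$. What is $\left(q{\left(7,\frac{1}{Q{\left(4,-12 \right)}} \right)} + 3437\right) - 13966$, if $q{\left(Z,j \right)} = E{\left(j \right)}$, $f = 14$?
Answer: $- \frac{73802}{7} \approx -10543.0$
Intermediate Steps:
$E{\left(L \right)} = -14 - L$ ($E{\left(L \right)} = - (L + 14) = - (14 + L) = -14 - L$)
$q{\left(Z,j \right)} = -14 - j$
$\left(q{\left(7,\frac{1}{Q{\left(4,-12 \right)}} \right)} + 3437\right) - 13966 = \left(\left(-14 - \frac{1}{7}\right) + 3437\right) - 13966 = \left(- \frac{99}{7} + 3437\right) - 13966 = \frac{23960}{7} - 13966 = - \frac{73802}{7}$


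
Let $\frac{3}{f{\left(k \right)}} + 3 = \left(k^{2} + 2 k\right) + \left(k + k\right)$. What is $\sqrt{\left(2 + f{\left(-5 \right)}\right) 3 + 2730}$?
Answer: $\frac{3 \sqrt{1218}}{2} \approx 52.35$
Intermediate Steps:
$f{\left(k \right)} = \frac{3}{-3 + k^{2} + 4 k}$ ($f{\left(k \right)} = \frac{3}{-3 + \left(\left(k^{2} + 2 k\right) + \left(k + k\right)\right)} = \frac{3}{-3 + \left(\left(k^{2} + 2 k\right) + 2 k\right)} = \frac{3}{-3 + \left(k^{2} + 4 k\right)} = \frac{3}{-3 + k^{2} + 4 k}$)
$\sqrt{\left(2 + f{\left(-5 \right)}\right) 3 + 2730} = \sqrt{\left(2 + \frac{3}{-3 + \left(-5\right)^{2} + 4 \left(-5\right)}\right) 3 + 2730} = \sqrt{\left(2 + \frac{3}{-3 + 25 - 20}\right) 3 + 2730} = \sqrt{\left(2 + \frac{3}{2}\right) 3 + 2730} = \sqrt{\frac{7}{2} \cdot 3 + 2730} = \sqrt{\frac{21}{2} + 2730} = \sqrt{\frac{5481}{2}} = \frac{3 \sqrt{1218}}{2}$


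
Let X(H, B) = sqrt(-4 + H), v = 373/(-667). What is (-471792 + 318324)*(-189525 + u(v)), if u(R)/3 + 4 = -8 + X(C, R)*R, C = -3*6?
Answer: 29091547548 + 5921748*I*sqrt(22)/23 ≈ 2.9092e+10 + 1.2076e+6*I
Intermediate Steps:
v = -373/667 (v = 373*(-1/667) = -373/667 ≈ -0.55922)
C = -18
u(R) = -36 + 3*I*R*sqrt(22) (u(R) = -12 + 3*(-8 + sqrt(-4 - 18)*R) = -12 + 3*(-8 + sqrt(-22)*R) = -12 + 3*(-8 + (I*sqrt(22))*R) = -12 + 3*(-8 + I*R*sqrt(22)) = -12 + (-24 + 3*I*R*sqrt(22)) = -36 + 3*I*R*sqrt(22))
(-471792 + 318324)*(-189525 + u(v)) = (-471792 + 318324)*(-189525 + (-36 + 3*I*(-373/667)*sqrt(22))) = -153468*(-189525 + (-36 - 1119*I*sqrt(22)/667)) = -153468*(-189561 - 1119*I*sqrt(22)/667) = 29091547548 + 5921748*I*sqrt(22)/23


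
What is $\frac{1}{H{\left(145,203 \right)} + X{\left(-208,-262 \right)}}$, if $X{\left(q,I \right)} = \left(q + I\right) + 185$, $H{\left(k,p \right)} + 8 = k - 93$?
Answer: $- \frac{1}{241} \approx -0.0041494$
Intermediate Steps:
$H{\left(k,p \right)} = -101 + k$ ($H{\left(k,p \right)} = -8 + \left(k - 93\right) = -8 + \left(-93 + k\right) = -101 + k$)
$X{\left(q,I \right)} = 185 + I + q$ ($X{\left(q,I \right)} = \left(I + q\right) + 185 = 185 + I + q$)
$\frac{1}{H{\left(145,203 \right)} + X{\left(-208,-262 \right)}} = \frac{1}{\left(-101 + 145\right) - 285} = \frac{1}{44 - 285} = \frac{1}{-241} = - \frac{1}{241}$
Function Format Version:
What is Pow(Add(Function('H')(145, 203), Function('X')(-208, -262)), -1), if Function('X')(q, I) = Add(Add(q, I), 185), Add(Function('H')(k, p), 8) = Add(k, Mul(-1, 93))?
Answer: Rational(-1, 241) ≈ -0.0041494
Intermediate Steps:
Function('H')(k, p) = Add(-101, k) (Function('H')(k, p) = Add(-8, Add(k, Mul(-1, 93))) = Add(-8, Add(k, -93)) = Add(-8, Add(-93, k)) = Add(-101, k))
Function('X')(q, I) = Add(185, I, q) (Function('X')(q, I) = Add(Add(I, q), 185) = Add(185, I, q))
Pow(Add(Function('H')(145, 203), Function('X')(-208, -262)), -1) = Pow(Add(Add(-101, 145), Add(185, -262, -208)), -1) = Pow(Add(44, -285), -1) = Pow(-241, -1) = Rational(-1, 241)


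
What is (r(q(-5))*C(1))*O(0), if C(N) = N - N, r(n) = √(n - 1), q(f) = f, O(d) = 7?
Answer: 0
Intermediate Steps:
r(n) = √(-1 + n)
C(N) = 0
(r(q(-5))*C(1))*O(0) = (√(-1 - 5)*0)*7 = (√(-6)*0)*7 = ((I*√6)*0)*7 = 0*7 = 0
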